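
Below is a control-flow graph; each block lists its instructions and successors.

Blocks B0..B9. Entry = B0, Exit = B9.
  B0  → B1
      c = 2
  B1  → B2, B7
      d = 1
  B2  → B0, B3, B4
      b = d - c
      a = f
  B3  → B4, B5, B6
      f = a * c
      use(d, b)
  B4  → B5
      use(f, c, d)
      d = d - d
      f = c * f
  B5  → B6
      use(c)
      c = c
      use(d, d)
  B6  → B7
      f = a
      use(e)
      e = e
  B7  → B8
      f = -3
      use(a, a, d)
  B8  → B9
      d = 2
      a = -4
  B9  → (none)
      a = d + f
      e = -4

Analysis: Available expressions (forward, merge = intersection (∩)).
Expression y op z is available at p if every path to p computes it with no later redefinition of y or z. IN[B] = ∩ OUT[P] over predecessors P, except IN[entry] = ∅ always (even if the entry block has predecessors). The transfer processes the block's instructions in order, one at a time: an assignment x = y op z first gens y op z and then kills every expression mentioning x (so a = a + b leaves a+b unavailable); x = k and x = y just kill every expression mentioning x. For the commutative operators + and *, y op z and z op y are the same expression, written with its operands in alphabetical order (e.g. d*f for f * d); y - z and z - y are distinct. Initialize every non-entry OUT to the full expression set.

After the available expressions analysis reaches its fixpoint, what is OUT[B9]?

Answer: {d+f}

Derivation:
Converged values:
  B0: | IN={} | OUT={}
  B1: | IN={} | OUT={}
  B2: | IN={} | OUT={d-c}
  B3: | IN={d-c} | OUT={a*c, d-c}
  B4: | IN={d-c} | OUT={}
  B5: | IN={} | OUT={}
  B6: | IN={} | OUT={}
  B7: | IN={} | OUT={}
  B8: | IN={} | OUT={}
  B9: | IN={} | OUT={d+f}

Merge at B9: IN[B9] = OUT[B8] = {}
Applying B9's transfer function to that IN value gives OUT[B9] (row B9 above).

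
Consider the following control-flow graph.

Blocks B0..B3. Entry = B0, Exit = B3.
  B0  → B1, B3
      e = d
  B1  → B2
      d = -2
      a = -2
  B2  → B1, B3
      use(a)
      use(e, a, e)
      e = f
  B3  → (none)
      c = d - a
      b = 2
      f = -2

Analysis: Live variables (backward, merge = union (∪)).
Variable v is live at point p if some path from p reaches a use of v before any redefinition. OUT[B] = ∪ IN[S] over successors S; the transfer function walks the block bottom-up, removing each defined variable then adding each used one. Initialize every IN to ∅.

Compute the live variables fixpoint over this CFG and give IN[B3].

Fixpoint table:
  B0:   IN={a, d, f}   OUT={a, d, e, f}
  B1:   IN={e, f}   OUT={a, d, e, f}
  B2:   IN={a, d, e, f}   OUT={a, d, e, f}
  B3:   IN={a, d}   OUT={}

B3 is the boundary node: OUT[B3] = {}
Applying B3's transfer function to that OUT value gives IN[B3] (row B3 above).

Answer: {a, d}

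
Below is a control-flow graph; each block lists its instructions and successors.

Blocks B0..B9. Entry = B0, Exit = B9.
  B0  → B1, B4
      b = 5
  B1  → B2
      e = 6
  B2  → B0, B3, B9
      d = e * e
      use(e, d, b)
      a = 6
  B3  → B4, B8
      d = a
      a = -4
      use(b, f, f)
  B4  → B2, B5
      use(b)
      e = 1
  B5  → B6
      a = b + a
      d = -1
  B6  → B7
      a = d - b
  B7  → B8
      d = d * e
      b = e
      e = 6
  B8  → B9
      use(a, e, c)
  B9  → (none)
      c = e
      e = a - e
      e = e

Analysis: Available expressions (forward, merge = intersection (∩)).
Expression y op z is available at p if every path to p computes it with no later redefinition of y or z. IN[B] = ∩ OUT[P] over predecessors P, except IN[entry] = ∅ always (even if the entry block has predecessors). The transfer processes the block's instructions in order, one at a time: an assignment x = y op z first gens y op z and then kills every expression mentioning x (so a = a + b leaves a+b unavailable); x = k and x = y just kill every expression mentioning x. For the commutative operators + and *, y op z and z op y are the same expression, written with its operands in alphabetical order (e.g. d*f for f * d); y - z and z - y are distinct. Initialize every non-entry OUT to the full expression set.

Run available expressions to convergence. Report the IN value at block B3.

Fixpoint table:
  B0: | IN={} | OUT={}
  B1: | IN={} | OUT={}
  B2: | IN={} | OUT={e*e}
  B3: | IN={e*e} | OUT={e*e}
  B4: | IN={} | OUT={}
  B5: | IN={} | OUT={}
  B6: | IN={} | OUT={d-b}
  B7: | IN={d-b} | OUT={}
  B8: | IN={} | OUT={}
  B9: | IN={} | OUT={}

Merge at B3: IN[B3] = OUT[B2] = {e*e}

Answer: {e*e}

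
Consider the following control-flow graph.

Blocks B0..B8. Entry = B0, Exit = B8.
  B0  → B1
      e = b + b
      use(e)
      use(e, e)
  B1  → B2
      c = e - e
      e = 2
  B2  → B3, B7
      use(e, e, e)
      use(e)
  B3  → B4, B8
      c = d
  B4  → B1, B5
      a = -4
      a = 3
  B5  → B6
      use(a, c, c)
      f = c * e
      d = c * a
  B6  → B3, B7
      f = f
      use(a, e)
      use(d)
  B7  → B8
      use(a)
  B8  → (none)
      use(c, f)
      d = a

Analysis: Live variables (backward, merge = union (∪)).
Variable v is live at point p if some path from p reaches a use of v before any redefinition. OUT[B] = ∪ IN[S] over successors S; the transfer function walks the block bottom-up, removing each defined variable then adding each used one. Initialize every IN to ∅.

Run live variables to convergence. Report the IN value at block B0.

Answer: {a, b, d, f}

Trace:
Fixpoint table:
  B0:  IN={a, b, d, f}  OUT={a, d, e, f}
  B1:  IN={a, d, e, f}  OUT={a, c, d, e, f}
  B2:  IN={a, c, d, e, f}  OUT={a, c, d, e, f}
  B3:  IN={a, d, e, f}  OUT={a, c, d, e, f}
  B4:  IN={c, d, e, f}  OUT={a, c, d, e, f}
  B5:  IN={a, c, e}  OUT={a, c, d, e, f}
  B6:  IN={a, c, d, e, f}  OUT={a, c, d, e, f}
  B7:  IN={a, c, f}  OUT={a, c, f}
  B8:  IN={a, c, f}  OUT={}

Merge at B0: OUT[B0] = IN[B1] = {a, d, e, f}
Applying B0's transfer function to that OUT value gives IN[B0] (row B0 above).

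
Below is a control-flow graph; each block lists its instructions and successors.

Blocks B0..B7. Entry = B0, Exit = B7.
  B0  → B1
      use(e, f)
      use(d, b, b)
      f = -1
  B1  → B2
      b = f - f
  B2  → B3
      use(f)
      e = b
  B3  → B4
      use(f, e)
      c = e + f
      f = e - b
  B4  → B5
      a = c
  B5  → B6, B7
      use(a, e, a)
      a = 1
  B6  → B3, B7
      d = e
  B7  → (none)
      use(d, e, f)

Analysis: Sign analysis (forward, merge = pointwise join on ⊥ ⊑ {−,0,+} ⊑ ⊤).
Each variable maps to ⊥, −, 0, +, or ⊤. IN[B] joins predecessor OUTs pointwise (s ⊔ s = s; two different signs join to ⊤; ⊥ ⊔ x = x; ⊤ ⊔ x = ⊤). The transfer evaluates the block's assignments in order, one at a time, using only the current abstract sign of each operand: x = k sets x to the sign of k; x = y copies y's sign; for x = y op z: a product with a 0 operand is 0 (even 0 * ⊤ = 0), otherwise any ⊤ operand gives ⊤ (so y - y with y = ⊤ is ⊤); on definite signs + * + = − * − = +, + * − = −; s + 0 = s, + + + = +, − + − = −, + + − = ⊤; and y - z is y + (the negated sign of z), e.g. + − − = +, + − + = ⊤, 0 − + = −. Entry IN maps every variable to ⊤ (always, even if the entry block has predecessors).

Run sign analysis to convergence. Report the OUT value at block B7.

Converged values:
  B0:  IN=(all ⊤)  OUT={f:-; rest ⊤}
  B1:  IN={f:-; rest ⊤}  OUT={f:-; rest ⊤}
  B2:  IN={f:-; rest ⊤}  OUT={f:-; rest ⊤}
  B3:  IN=(all ⊤)  OUT=(all ⊤)
  B4:  IN=(all ⊤)  OUT=(all ⊤)
  B5:  IN=(all ⊤)  OUT={a:+; rest ⊤}
  B6:  IN={a:+; rest ⊤}  OUT={a:+; rest ⊤}
  B7:  IN={a:+; rest ⊤}  OUT={a:+; rest ⊤}

Merge at B7: IN[B7] = OUT[B5] ⊔ OUT[B6] = {a: +, b: ⊤, c: ⊤, d: ⊤, e: ⊤, f: ⊤}
Applying B7's transfer function to that IN value gives OUT[B7] (row B7 above).

Answer: {a: +, b: ⊤, c: ⊤, d: ⊤, e: ⊤, f: ⊤}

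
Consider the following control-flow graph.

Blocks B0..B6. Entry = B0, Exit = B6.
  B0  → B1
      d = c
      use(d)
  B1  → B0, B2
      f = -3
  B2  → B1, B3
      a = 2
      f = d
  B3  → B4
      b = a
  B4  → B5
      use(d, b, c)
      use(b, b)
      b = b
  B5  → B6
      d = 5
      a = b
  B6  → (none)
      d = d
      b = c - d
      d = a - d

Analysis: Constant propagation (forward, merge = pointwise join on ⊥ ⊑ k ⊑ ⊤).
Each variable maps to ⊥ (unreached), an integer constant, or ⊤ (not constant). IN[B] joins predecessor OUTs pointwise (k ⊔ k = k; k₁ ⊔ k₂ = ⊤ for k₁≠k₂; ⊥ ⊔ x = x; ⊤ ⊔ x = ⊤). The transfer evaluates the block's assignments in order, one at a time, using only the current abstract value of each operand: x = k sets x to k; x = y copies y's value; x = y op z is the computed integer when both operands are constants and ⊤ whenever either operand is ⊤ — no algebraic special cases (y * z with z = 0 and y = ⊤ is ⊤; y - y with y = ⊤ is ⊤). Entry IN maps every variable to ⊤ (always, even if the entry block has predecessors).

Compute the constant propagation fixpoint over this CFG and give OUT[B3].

Answer: {a: 2, b: 2, c: ⊤, d: ⊤, e: ⊤, f: ⊤}

Trace:
Converged values:
  B0:   IN=(all ⊤)   OUT=(all ⊤)
  B1:   IN=(all ⊤)   OUT={f:-3; rest ⊤}
  B2:   IN={f:-3; rest ⊤}   OUT={a:2; rest ⊤}
  B3:   IN={a:2; rest ⊤}   OUT={a:2, b:2; rest ⊤}
  B4:   IN={a:2, b:2; rest ⊤}   OUT={a:2, b:2; rest ⊤}
  B5:   IN={a:2, b:2; rest ⊤}   OUT={a:2, b:2, d:5; rest ⊤}
  B6:   IN={a:2, b:2, d:5; rest ⊤}   OUT={a:2, d:-3; rest ⊤}

Merge at B3: IN[B3] = OUT[B2] = {a: 2, b: ⊤, c: ⊤, d: ⊤, e: ⊤, f: ⊤}
Applying B3's transfer function to that IN value gives OUT[B3] (row B3 above).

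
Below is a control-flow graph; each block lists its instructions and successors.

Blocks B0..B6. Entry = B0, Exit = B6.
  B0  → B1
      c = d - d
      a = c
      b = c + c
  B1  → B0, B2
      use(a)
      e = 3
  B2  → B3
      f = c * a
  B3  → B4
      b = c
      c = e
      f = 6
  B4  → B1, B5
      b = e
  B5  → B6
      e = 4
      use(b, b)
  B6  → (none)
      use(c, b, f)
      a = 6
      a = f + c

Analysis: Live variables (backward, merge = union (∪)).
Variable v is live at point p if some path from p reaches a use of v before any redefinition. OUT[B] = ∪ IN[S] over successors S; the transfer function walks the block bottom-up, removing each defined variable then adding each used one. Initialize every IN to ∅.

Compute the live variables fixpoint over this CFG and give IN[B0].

Per-block solution:
  B0: | IN={d} | OUT={a, c, d}
  B1: | IN={a, c, d} | OUT={a, c, d, e}
  B2: | IN={a, c, d, e} | OUT={a, c, d, e}
  B3: | IN={a, c, d, e} | OUT={a, c, d, e, f}
  B4: | IN={a, c, d, e, f} | OUT={a, b, c, d, f}
  B5: | IN={b, c, f} | OUT={b, c, f}
  B6: | IN={b, c, f} | OUT={}

Merge at B0: OUT[B0] = IN[B1] = {a, c, d}
Applying B0's transfer function to that OUT value gives IN[B0] (row B0 above).

Answer: {d}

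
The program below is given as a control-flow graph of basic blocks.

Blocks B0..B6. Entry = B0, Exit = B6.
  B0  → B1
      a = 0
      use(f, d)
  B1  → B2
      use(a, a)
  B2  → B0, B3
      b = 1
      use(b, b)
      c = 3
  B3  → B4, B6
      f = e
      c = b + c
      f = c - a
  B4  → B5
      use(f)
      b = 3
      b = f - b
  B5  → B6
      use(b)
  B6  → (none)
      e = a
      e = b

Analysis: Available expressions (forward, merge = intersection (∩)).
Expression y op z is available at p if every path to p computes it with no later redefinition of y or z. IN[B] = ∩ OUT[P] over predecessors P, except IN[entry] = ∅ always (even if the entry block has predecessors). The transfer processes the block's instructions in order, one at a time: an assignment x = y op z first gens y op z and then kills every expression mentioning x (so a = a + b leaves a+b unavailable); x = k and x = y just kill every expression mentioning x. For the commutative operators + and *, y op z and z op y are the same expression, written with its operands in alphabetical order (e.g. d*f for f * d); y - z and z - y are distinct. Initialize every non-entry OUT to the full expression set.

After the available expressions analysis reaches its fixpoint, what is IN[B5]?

Fixpoint table:
  B0:   IN={}   OUT={}
  B1:   IN={}   OUT={}
  B2:   IN={}   OUT={}
  B3:   IN={}   OUT={c-a}
  B4:   IN={c-a}   OUT={c-a}
  B5:   IN={c-a}   OUT={c-a}
  B6:   IN={c-a}   OUT={c-a}

Merge at B5: IN[B5] = OUT[B4] = {c-a}

Answer: {c-a}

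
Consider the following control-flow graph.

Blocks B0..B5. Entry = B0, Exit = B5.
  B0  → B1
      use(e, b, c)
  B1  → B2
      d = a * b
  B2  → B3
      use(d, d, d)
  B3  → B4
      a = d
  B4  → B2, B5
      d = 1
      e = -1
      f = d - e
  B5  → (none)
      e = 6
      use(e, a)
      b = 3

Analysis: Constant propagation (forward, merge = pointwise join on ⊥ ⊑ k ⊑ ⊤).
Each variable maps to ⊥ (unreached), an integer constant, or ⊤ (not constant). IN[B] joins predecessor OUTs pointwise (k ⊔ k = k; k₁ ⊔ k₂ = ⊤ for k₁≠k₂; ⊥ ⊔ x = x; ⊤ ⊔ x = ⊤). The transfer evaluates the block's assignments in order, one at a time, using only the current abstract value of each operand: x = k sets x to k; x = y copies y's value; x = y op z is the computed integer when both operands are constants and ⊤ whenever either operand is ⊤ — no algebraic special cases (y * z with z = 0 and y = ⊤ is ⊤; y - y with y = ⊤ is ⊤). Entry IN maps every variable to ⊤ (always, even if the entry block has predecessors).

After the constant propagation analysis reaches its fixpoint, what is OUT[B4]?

Per-block solution:
  B0:   IN=(all ⊤)   OUT=(all ⊤)
  B1:   IN=(all ⊤)   OUT=(all ⊤)
  B2:   IN=(all ⊤)   OUT=(all ⊤)
  B3:   IN=(all ⊤)   OUT=(all ⊤)
  B4:   IN=(all ⊤)   OUT={d:1, e:-1, f:2; rest ⊤}
  B5:   IN={d:1, e:-1, f:2; rest ⊤}   OUT={b:3, d:1, e:6, f:2; rest ⊤}

Merge at B4: IN[B4] = OUT[B3] = {a: ⊤, b: ⊤, c: ⊤, d: ⊤, e: ⊤, f: ⊤}
Applying B4's transfer function to that IN value gives OUT[B4] (row B4 above).

Answer: {a: ⊤, b: ⊤, c: ⊤, d: 1, e: -1, f: 2}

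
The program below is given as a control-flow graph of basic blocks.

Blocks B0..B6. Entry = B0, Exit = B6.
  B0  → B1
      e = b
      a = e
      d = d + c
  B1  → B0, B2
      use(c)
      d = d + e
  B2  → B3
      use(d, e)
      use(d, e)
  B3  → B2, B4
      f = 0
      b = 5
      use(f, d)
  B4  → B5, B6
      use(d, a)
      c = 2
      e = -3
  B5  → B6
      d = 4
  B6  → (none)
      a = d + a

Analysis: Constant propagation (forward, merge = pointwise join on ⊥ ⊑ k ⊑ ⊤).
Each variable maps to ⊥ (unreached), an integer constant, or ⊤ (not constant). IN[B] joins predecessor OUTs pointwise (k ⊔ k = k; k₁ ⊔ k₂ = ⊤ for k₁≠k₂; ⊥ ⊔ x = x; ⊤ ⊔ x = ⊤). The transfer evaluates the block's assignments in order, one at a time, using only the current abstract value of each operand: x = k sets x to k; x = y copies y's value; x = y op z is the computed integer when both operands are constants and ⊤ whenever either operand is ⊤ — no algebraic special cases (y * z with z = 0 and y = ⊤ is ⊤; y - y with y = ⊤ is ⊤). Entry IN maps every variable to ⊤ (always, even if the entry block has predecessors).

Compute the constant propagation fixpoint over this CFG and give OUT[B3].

Answer: {a: ⊤, b: 5, c: ⊤, d: ⊤, e: ⊤, f: 0}

Derivation:
Converged values:
  B0:  IN=(all ⊤)  OUT=(all ⊤)
  B1:  IN=(all ⊤)  OUT=(all ⊤)
  B2:  IN=(all ⊤)  OUT=(all ⊤)
  B3:  IN=(all ⊤)  OUT={b:5, f:0; rest ⊤}
  B4:  IN={b:5, f:0; rest ⊤}  OUT={b:5, c:2, e:-3, f:0; rest ⊤}
  B5:  IN={b:5, c:2, e:-3, f:0; rest ⊤}  OUT={b:5, c:2, d:4, e:-3, f:0; rest ⊤}
  B6:  IN={b:5, c:2, e:-3, f:0; rest ⊤}  OUT={b:5, c:2, e:-3, f:0; rest ⊤}

Merge at B3: IN[B3] = OUT[B2] = {a: ⊤, b: ⊤, c: ⊤, d: ⊤, e: ⊤, f: ⊤}
Applying B3's transfer function to that IN value gives OUT[B3] (row B3 above).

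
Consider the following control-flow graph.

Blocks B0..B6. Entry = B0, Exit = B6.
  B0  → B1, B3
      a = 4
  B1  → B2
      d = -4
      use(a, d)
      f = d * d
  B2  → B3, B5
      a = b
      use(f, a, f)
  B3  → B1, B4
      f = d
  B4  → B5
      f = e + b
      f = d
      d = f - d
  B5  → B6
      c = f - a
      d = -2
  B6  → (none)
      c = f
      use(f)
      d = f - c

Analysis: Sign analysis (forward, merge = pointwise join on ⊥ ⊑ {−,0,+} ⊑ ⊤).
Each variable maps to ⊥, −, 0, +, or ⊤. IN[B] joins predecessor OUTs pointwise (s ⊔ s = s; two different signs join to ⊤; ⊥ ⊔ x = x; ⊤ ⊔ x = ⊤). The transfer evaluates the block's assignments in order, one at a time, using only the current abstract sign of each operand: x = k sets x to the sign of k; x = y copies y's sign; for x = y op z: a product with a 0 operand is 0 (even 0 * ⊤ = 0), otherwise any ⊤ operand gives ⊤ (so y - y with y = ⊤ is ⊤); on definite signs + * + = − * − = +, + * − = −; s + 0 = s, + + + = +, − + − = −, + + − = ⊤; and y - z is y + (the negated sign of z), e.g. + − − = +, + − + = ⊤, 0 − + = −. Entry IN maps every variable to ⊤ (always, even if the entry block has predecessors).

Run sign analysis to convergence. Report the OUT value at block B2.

Answer: {a: ⊤, b: ⊤, c: ⊤, d: -, e: ⊤, f: +}

Derivation:
Per-block solution:
  B0:  IN=(all ⊤)  OUT={a:+; rest ⊤}
  B1:  IN=(all ⊤)  OUT={d:-, f:+; rest ⊤}
  B2:  IN={d:-, f:+; rest ⊤}  OUT={d:-, f:+; rest ⊤}
  B3:  IN=(all ⊤)  OUT=(all ⊤)
  B4:  IN=(all ⊤)  OUT=(all ⊤)
  B5:  IN=(all ⊤)  OUT={d:-; rest ⊤}
  B6:  IN={d:-; rest ⊤}  OUT=(all ⊤)

Merge at B2: IN[B2] = OUT[B1] = {a: ⊤, b: ⊤, c: ⊤, d: -, e: ⊤, f: +}
Applying B2's transfer function to that IN value gives OUT[B2] (row B2 above).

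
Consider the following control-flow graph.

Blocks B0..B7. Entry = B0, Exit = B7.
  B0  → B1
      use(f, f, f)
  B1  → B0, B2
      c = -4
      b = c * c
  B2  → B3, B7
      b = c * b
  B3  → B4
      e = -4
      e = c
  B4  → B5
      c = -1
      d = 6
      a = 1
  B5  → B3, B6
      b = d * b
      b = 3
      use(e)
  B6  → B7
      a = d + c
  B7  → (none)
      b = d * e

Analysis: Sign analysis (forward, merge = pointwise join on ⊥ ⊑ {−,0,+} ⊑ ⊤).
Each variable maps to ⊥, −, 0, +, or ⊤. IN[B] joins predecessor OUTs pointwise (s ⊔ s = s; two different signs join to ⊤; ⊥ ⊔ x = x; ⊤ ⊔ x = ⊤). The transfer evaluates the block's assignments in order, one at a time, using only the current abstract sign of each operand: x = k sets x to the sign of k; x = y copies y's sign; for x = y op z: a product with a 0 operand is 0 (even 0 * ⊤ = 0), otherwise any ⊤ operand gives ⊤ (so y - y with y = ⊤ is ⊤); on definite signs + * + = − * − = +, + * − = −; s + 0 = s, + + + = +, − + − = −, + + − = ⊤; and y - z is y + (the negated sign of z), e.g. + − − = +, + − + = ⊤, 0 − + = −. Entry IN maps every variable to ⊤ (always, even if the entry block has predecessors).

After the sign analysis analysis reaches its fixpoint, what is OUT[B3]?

Fixpoint table:
  B0: | IN=(all ⊤) | OUT=(all ⊤)
  B1: | IN=(all ⊤) | OUT={b:+, c:-; rest ⊤}
  B2: | IN={b:+, c:-; rest ⊤} | OUT={b:-, c:-; rest ⊤}
  B3: | IN={c:-; rest ⊤} | OUT={c:-, e:-; rest ⊤}
  B4: | IN={c:-, e:-; rest ⊤} | OUT={a:+, c:-, d:+, e:-; rest ⊤}
  B5: | IN={a:+, c:-, d:+, e:-; rest ⊤} | OUT={a:+, b:+, c:-, d:+, e:-; rest ⊤}
  B6: | IN={a:+, b:+, c:-, d:+, e:-; rest ⊤} | OUT={b:+, c:-, d:+, e:-; rest ⊤}
  B7: | IN={c:-; rest ⊤} | OUT={c:-; rest ⊤}

Merge at B3: IN[B3] = OUT[B2] ⊔ OUT[B5] = {a: ⊤, b: ⊤, c: -, d: ⊤, e: ⊤, f: ⊤}
Applying B3's transfer function to that IN value gives OUT[B3] (row B3 above).

Answer: {a: ⊤, b: ⊤, c: -, d: ⊤, e: -, f: ⊤}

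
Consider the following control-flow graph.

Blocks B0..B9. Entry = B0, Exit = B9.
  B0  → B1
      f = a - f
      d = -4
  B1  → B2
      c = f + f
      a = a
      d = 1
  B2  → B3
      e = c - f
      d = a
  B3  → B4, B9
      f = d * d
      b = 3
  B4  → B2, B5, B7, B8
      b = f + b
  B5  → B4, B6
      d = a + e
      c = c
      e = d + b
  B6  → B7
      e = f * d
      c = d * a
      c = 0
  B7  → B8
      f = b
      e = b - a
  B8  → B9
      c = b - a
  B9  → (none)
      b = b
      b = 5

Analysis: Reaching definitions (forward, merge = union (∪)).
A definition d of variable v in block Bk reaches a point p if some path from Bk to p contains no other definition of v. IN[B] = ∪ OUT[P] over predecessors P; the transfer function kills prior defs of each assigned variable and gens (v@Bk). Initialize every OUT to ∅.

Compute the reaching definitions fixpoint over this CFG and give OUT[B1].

Per-block solution:
  B0:   IN={}   OUT={d@B0, f@B0}
  B1:   IN={d@B0, f@B0}   OUT={a@B1, c@B1, d@B1, f@B0}
  B2:   IN={a@B1, b@B4, c@B1, c@B5, d@B1, d@B2, d@B5, e@B2, e@B5, f@B0, f@B3}   OUT={a@B1, b@B4, c@B1, c@B5, d@B2, e@B2, f@B0, f@B3}
  B3:   IN={a@B1, b@B4, c@B1, c@B5, d@B2, e@B2, f@B0, f@B3}   OUT={a@B1, b@B3, c@B1, c@B5, d@B2, e@B2, f@B3}
  B4:   IN={a@B1, b@B3, b@B4, c@B1, c@B5, d@B2, d@B5, e@B2, e@B5, f@B3}   OUT={a@B1, b@B4, c@B1, c@B5, d@B2, d@B5, e@B2, e@B5, f@B3}
  B5:   IN={a@B1, b@B4, c@B1, c@B5, d@B2, d@B5, e@B2, e@B5, f@B3}   OUT={a@B1, b@B4, c@B5, d@B5, e@B5, f@B3}
  B6:   IN={a@B1, b@B4, c@B5, d@B5, e@B5, f@B3}   OUT={a@B1, b@B4, c@B6, d@B5, e@B6, f@B3}
  B7:   IN={a@B1, b@B4, c@B1, c@B5, c@B6, d@B2, d@B5, e@B2, e@B5, e@B6, f@B3}   OUT={a@B1, b@B4, c@B1, c@B5, c@B6, d@B2, d@B5, e@B7, f@B7}
  B8:   IN={a@B1, b@B4, c@B1, c@B5, c@B6, d@B2, d@B5, e@B2, e@B5, e@B7, f@B3, f@B7}   OUT={a@B1, b@B4, c@B8, d@B2, d@B5, e@B2, e@B5, e@B7, f@B3, f@B7}
  B9:   IN={a@B1, b@B3, b@B4, c@B1, c@B5, c@B8, d@B2, d@B5, e@B2, e@B5, e@B7, f@B3, f@B7}   OUT={a@B1, b@B9, c@B1, c@B5, c@B8, d@B2, d@B5, e@B2, e@B5, e@B7, f@B3, f@B7}

Merge at B1: IN[B1] = OUT[B0] = {d@B0, f@B0}
Applying B1's transfer function to that IN value gives OUT[B1] (row B1 above).

Answer: {a@B1, c@B1, d@B1, f@B0}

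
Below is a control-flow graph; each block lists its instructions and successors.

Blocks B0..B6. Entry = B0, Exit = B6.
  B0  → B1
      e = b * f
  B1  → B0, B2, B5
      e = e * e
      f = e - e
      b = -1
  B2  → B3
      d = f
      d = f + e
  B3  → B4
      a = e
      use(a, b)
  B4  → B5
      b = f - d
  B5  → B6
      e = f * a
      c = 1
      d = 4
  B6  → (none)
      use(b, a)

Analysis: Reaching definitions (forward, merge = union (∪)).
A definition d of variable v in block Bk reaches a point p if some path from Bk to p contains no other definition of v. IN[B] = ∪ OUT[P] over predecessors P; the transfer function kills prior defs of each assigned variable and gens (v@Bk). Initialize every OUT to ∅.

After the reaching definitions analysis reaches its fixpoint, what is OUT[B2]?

Answer: {b@B1, d@B2, e@B1, f@B1}

Derivation:
Per-block solution:
  B0:  IN={b@B1, e@B1, f@B1}  OUT={b@B1, e@B0, f@B1}
  B1:  IN={b@B1, e@B0, f@B1}  OUT={b@B1, e@B1, f@B1}
  B2:  IN={b@B1, e@B1, f@B1}  OUT={b@B1, d@B2, e@B1, f@B1}
  B3:  IN={b@B1, d@B2, e@B1, f@B1}  OUT={a@B3, b@B1, d@B2, e@B1, f@B1}
  B4:  IN={a@B3, b@B1, d@B2, e@B1, f@B1}  OUT={a@B3, b@B4, d@B2, e@B1, f@B1}
  B5:  IN={a@B3, b@B1, b@B4, d@B2, e@B1, f@B1}  OUT={a@B3, b@B1, b@B4, c@B5, d@B5, e@B5, f@B1}
  B6:  IN={a@B3, b@B1, b@B4, c@B5, d@B5, e@B5, f@B1}  OUT={a@B3, b@B1, b@B4, c@B5, d@B5, e@B5, f@B1}

Merge at B2: IN[B2] = OUT[B1] = {b@B1, e@B1, f@B1}
Applying B2's transfer function to that IN value gives OUT[B2] (row B2 above).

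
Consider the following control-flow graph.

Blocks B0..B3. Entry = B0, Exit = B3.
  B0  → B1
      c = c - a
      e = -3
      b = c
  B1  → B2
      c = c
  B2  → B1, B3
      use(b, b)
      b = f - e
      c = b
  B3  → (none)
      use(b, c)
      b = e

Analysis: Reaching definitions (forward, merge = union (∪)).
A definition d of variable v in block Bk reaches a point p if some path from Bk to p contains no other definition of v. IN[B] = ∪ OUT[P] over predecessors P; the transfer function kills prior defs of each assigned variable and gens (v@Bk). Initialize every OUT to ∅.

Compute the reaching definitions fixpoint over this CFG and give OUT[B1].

Answer: {b@B0, b@B2, c@B1, e@B0}

Trace:
Converged values:
  B0:  IN={}  OUT={b@B0, c@B0, e@B0}
  B1:  IN={b@B0, b@B2, c@B0, c@B2, e@B0}  OUT={b@B0, b@B2, c@B1, e@B0}
  B2:  IN={b@B0, b@B2, c@B1, e@B0}  OUT={b@B2, c@B2, e@B0}
  B3:  IN={b@B2, c@B2, e@B0}  OUT={b@B3, c@B2, e@B0}

Merge at B1: IN[B1] = OUT[B0] ⊔ OUT[B2] = {b@B0, b@B2, c@B0, c@B2, e@B0}
Applying B1's transfer function to that IN value gives OUT[B1] (row B1 above).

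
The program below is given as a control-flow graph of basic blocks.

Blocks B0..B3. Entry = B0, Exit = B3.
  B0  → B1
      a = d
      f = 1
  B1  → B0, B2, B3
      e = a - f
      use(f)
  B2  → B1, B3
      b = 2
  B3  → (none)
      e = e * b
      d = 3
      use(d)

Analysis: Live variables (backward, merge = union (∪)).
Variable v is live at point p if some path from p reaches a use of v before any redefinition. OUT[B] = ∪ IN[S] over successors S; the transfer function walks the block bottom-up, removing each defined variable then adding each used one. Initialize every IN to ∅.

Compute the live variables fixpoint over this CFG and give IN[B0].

Answer: {b, d}

Working:
Fixpoint table:
  B0:   IN={b, d}   OUT={a, b, d, f}
  B1:   IN={a, b, d, f}   OUT={a, b, d, e, f}
  B2:   IN={a, d, e, f}   OUT={a, b, d, e, f}
  B3:   IN={b, e}   OUT={}

Merge at B0: OUT[B0] = IN[B1] = {a, b, d, f}
Applying B0's transfer function to that OUT value gives IN[B0] (row B0 above).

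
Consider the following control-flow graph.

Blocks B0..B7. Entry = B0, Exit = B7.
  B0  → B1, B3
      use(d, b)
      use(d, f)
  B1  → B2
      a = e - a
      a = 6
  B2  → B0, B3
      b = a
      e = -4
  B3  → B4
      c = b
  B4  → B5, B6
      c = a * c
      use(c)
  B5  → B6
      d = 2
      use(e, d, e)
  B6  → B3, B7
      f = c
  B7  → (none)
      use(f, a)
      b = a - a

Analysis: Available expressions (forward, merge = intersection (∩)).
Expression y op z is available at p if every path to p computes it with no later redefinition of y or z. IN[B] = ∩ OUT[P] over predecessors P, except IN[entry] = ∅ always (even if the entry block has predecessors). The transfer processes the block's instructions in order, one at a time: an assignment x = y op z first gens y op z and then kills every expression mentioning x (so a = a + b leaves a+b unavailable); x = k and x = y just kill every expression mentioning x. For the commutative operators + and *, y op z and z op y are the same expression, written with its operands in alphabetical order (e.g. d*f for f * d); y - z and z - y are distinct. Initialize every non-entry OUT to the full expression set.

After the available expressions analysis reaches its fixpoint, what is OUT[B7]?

Converged values:
  B0: | IN={} | OUT={}
  B1: | IN={} | OUT={}
  B2: | IN={} | OUT={}
  B3: | IN={} | OUT={}
  B4: | IN={} | OUT={}
  B5: | IN={} | OUT={}
  B6: | IN={} | OUT={}
  B7: | IN={} | OUT={a-a}

Merge at B7: IN[B7] = OUT[B6] = {}
Applying B7's transfer function to that IN value gives OUT[B7] (row B7 above).

Answer: {a-a}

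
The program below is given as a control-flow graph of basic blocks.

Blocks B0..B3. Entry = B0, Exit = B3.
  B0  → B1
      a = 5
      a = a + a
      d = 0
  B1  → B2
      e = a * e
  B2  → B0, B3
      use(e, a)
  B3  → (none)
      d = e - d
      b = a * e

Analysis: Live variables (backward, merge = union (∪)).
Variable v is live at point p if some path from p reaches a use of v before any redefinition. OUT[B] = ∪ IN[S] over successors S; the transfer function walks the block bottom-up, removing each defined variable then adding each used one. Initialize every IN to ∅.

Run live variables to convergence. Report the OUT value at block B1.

Converged values:
  B0:   IN={e}   OUT={a, d, e}
  B1:   IN={a, d, e}   OUT={a, d, e}
  B2:   IN={a, d, e}   OUT={a, d, e}
  B3:   IN={a, d, e}   OUT={}

Merge at B1: OUT[B1] = IN[B2] = {a, d, e}

Answer: {a, d, e}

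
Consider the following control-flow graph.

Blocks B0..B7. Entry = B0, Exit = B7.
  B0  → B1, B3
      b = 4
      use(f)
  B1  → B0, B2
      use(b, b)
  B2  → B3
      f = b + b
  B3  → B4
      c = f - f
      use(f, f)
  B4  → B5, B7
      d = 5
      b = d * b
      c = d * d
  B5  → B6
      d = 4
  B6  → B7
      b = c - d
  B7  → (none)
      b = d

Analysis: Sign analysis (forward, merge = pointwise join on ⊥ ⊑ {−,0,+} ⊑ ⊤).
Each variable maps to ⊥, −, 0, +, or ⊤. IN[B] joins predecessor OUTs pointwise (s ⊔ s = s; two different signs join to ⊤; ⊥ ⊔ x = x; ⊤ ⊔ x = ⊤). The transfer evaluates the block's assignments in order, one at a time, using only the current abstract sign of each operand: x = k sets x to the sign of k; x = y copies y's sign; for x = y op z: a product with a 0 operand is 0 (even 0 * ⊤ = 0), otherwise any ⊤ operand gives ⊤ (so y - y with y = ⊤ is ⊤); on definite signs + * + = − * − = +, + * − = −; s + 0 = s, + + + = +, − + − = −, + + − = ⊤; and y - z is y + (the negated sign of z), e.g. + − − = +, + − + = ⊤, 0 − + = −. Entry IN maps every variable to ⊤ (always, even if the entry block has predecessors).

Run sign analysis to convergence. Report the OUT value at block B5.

Per-block solution:
  B0: | IN=(all ⊤) | OUT={b:+; rest ⊤}
  B1: | IN={b:+; rest ⊤} | OUT={b:+; rest ⊤}
  B2: | IN={b:+; rest ⊤} | OUT={b:+, f:+; rest ⊤}
  B3: | IN={b:+; rest ⊤} | OUT={b:+; rest ⊤}
  B4: | IN={b:+; rest ⊤} | OUT={b:+, c:+, d:+; rest ⊤}
  B5: | IN={b:+, c:+, d:+; rest ⊤} | OUT={b:+, c:+, d:+; rest ⊤}
  B6: | IN={b:+, c:+, d:+; rest ⊤} | OUT={c:+, d:+; rest ⊤}
  B7: | IN={c:+, d:+; rest ⊤} | OUT={b:+, c:+, d:+; rest ⊤}

Merge at B5: IN[B5] = OUT[B4] = {a: ⊤, b: +, c: +, d: +, e: ⊤, f: ⊤}
Applying B5's transfer function to that IN value gives OUT[B5] (row B5 above).

Answer: {a: ⊤, b: +, c: +, d: +, e: ⊤, f: ⊤}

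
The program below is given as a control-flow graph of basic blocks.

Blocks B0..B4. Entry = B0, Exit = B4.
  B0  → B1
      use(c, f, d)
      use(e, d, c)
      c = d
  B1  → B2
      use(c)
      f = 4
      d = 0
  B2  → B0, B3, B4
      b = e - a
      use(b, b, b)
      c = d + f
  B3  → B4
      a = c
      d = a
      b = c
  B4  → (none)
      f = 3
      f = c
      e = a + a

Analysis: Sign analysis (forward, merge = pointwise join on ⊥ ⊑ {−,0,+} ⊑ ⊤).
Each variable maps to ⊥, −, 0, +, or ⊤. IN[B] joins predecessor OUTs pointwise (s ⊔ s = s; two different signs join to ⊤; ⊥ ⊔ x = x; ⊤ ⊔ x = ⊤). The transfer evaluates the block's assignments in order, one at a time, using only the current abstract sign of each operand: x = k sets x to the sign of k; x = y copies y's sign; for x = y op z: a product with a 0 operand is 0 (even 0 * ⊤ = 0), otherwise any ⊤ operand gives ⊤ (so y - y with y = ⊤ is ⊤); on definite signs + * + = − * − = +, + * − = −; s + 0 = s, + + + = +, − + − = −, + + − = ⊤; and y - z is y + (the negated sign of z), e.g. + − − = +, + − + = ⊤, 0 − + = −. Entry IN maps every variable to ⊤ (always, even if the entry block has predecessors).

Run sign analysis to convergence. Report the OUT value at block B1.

Fixpoint table:
  B0: | IN=(all ⊤) | OUT=(all ⊤)
  B1: | IN=(all ⊤) | OUT={d:0, f:+; rest ⊤}
  B2: | IN={d:0, f:+; rest ⊤} | OUT={c:+, d:0, f:+; rest ⊤}
  B3: | IN={c:+, d:0, f:+; rest ⊤} | OUT={a:+, b:+, c:+, d:+, f:+; rest ⊤}
  B4: | IN={c:+, f:+; rest ⊤} | OUT={c:+, f:+; rest ⊤}

Merge at B1: IN[B1] = OUT[B0] = {a: ⊤, b: ⊤, c: ⊤, d: ⊤, e: ⊤, f: ⊤}
Applying B1's transfer function to that IN value gives OUT[B1] (row B1 above).

Answer: {a: ⊤, b: ⊤, c: ⊤, d: 0, e: ⊤, f: +}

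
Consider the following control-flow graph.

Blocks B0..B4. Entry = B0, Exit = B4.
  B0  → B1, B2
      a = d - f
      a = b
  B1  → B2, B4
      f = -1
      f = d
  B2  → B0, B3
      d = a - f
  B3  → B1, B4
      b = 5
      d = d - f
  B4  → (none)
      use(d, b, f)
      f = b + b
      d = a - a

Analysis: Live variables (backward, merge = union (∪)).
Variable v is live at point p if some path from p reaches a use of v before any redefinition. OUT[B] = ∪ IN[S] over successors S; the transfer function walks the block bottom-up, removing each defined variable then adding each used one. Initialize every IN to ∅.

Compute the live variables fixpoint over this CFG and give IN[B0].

Fixpoint table:
  B0: | IN={b, d, f} | OUT={a, b, d, f}
  B1: | IN={a, b, d} | OUT={a, b, d, f}
  B2: | IN={a, b, f} | OUT={a, b, d, f}
  B3: | IN={a, d, f} | OUT={a, b, d, f}
  B4: | IN={a, b, d, f} | OUT={}

Merge at B0: OUT[B0] = IN[B1] ⊔ IN[B2] = {a, b, d, f}
Applying B0's transfer function to that OUT value gives IN[B0] (row B0 above).

Answer: {b, d, f}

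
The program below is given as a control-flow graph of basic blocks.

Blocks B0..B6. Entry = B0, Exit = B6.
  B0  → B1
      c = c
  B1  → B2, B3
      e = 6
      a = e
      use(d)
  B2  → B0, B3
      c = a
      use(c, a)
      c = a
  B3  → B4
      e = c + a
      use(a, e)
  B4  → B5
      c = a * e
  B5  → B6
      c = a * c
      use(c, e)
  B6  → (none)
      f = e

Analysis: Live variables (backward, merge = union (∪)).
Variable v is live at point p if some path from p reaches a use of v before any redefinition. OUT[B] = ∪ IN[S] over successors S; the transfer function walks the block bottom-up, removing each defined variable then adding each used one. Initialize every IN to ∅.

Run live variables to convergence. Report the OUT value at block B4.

Answer: {a, c, e}

Derivation:
Fixpoint table:
  B0: | IN={c, d} | OUT={c, d}
  B1: | IN={c, d} | OUT={a, c, d}
  B2: | IN={a, d} | OUT={a, c, d}
  B3: | IN={a, c} | OUT={a, e}
  B4: | IN={a, e} | OUT={a, c, e}
  B5: | IN={a, c, e} | OUT={e}
  B6: | IN={e} | OUT={}

Merge at B4: OUT[B4] = IN[B5] = {a, c, e}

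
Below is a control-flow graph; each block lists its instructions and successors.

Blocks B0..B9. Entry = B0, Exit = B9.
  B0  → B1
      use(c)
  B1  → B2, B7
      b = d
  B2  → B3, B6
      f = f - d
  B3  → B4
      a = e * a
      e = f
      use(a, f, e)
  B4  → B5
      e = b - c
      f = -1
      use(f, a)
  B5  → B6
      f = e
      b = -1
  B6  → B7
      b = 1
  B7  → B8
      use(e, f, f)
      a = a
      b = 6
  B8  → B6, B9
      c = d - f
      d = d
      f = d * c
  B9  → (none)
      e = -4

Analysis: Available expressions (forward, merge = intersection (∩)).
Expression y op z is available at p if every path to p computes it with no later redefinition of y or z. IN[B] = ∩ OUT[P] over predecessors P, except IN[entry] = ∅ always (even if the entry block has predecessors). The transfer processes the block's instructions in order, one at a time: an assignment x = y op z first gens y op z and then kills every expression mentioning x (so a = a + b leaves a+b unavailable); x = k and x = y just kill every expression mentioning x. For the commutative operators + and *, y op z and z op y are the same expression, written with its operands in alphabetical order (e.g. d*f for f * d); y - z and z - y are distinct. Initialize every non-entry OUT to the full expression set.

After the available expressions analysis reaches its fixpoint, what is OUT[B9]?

Answer: {c*d}

Trace:
Converged values:
  B0:  IN={}  OUT={}
  B1:  IN={}  OUT={}
  B2:  IN={}  OUT={}
  B3:  IN={}  OUT={}
  B4:  IN={}  OUT={b-c}
  B5:  IN={b-c}  OUT={}
  B6:  IN={}  OUT={}
  B7:  IN={}  OUT={}
  B8:  IN={}  OUT={c*d}
  B9:  IN={c*d}  OUT={c*d}

Merge at B9: IN[B9] = OUT[B8] = {c*d}
Applying B9's transfer function to that IN value gives OUT[B9] (row B9 above).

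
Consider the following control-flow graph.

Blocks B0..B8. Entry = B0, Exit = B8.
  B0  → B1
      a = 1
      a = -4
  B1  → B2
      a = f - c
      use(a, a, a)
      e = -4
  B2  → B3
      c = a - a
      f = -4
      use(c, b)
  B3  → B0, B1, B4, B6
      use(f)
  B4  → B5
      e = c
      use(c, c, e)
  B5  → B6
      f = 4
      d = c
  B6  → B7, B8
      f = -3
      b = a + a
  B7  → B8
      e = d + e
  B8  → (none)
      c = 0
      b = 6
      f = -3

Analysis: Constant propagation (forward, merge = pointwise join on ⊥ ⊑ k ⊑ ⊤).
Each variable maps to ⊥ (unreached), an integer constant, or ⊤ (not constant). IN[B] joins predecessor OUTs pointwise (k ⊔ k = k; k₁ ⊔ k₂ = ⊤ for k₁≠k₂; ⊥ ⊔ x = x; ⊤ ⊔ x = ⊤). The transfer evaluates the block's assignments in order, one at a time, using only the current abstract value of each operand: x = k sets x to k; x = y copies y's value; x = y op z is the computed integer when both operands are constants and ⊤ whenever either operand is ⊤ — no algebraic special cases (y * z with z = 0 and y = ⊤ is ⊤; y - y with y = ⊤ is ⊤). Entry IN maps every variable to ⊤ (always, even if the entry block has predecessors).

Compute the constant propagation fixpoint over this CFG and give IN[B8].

Answer: {a: ⊤, b: ⊤, c: ⊤, d: ⊤, e: ⊤, f: -3}

Working:
Converged values:
  B0: | IN=(all ⊤) | OUT={a:-4; rest ⊤}
  B1: | IN=(all ⊤) | OUT={e:-4; rest ⊤}
  B2: | IN={e:-4; rest ⊤} | OUT={e:-4, f:-4; rest ⊤}
  B3: | IN={e:-4, f:-4; rest ⊤} | OUT={e:-4, f:-4; rest ⊤}
  B4: | IN={e:-4, f:-4; rest ⊤} | OUT={f:-4; rest ⊤}
  B5: | IN={f:-4; rest ⊤} | OUT={f:4; rest ⊤}
  B6: | IN=(all ⊤) | OUT={f:-3; rest ⊤}
  B7: | IN={f:-3; rest ⊤} | OUT={f:-3; rest ⊤}
  B8: | IN={f:-3; rest ⊤} | OUT={b:6, c:0, f:-3; rest ⊤}

Merge at B8: IN[B8] = OUT[B6] ⊔ OUT[B7] = {a: ⊤, b: ⊤, c: ⊤, d: ⊤, e: ⊤, f: -3}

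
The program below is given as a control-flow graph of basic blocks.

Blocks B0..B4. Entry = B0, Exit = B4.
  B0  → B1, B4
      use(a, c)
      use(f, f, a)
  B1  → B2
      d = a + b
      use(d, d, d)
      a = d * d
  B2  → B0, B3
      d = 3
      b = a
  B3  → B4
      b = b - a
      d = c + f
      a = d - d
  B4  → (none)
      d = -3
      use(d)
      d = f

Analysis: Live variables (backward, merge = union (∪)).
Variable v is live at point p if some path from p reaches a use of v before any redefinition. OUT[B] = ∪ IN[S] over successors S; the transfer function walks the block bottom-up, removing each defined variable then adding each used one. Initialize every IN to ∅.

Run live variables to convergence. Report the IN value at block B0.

Per-block solution:
  B0: | IN={a, b, c, f} | OUT={a, b, c, f}
  B1: | IN={a, b, c, f} | OUT={a, c, f}
  B2: | IN={a, c, f} | OUT={a, b, c, f}
  B3: | IN={a, b, c, f} | OUT={f}
  B4: | IN={f} | OUT={}

Merge at B0: OUT[B0] = IN[B1] ⊔ IN[B4] = {a, b, c, f}
Applying B0's transfer function to that OUT value gives IN[B0] (row B0 above).

Answer: {a, b, c, f}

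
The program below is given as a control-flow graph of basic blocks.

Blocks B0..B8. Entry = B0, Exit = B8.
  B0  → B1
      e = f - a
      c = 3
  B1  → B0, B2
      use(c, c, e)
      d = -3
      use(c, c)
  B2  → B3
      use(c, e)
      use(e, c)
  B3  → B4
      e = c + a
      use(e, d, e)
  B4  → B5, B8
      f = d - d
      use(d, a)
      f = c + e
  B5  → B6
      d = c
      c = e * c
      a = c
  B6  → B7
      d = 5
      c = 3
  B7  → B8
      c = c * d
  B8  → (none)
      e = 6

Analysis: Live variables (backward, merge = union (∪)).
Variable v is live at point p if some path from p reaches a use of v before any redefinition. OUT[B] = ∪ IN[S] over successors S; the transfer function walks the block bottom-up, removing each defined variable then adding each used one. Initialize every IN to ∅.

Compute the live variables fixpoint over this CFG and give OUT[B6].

Fixpoint table:
  B0: | IN={a, f} | OUT={a, c, e, f}
  B1: | IN={a, c, e, f} | OUT={a, c, d, e, f}
  B2: | IN={a, c, d, e} | OUT={a, c, d}
  B3: | IN={a, c, d} | OUT={a, c, d, e}
  B4: | IN={a, c, d, e} | OUT={c, e}
  B5: | IN={c, e} | OUT={}
  B6: | IN={} | OUT={c, d}
  B7: | IN={c, d} | OUT={}
  B8: | IN={} | OUT={}

Merge at B6: OUT[B6] = IN[B7] = {c, d}

Answer: {c, d}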